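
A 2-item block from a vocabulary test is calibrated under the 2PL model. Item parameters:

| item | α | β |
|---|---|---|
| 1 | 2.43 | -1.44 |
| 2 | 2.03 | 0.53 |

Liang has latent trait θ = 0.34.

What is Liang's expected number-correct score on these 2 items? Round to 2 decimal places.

P(θ) = 1 / (1 + exp(−α(θ − β)))
P_1 = 1/(1+e^{-4.3254}) = 0.9869
P_2 = 1/(1+e^{0.3857}) = 0.4048
E[score] = 0.9869 + 0.4048 = 1.3917

1.39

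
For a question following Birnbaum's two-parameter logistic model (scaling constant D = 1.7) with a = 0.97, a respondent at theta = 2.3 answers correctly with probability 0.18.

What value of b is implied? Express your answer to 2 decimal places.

P(theta) = 1 / (1 + exp(−D·a(theta − b)))
logit(0.18) = ln(0.18/0.82) = -1.5163
b = theta − logit/(1.7·a) = 2.3 − (-1.5163)/1.6490 = 3.2196

3.22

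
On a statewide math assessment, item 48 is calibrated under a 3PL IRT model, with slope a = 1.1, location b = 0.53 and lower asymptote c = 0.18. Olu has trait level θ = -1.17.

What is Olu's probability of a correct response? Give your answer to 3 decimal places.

0.290

P(θ) = c + (1 − c) · 1 / (1 + exp(−a(θ − b)))
Exponent: 1.1 × (-1.17 − 0.53) = -1.8700
1/(1 + e^{1.8700}) = 0.1335
P = 0.18 + 0.82 × 0.1335 = 0.2895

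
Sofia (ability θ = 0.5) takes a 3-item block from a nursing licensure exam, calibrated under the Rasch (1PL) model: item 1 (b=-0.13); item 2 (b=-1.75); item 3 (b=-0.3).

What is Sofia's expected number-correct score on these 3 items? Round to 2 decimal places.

2.25

P(θ) = 1 / (1 + exp(−(θ − b)))
P_1 = 1/(1+e^{-0.6300}) = 0.6525
P_2 = 1/(1+e^{-2.2500}) = 0.9047
P_3 = 1/(1+e^{-0.8000}) = 0.6900
E[score] = 0.6525 + 0.9047 + 0.6900 = 2.2471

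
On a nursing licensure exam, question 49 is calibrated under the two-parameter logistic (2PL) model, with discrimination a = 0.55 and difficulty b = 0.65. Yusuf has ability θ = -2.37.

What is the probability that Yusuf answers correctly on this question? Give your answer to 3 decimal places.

P(θ) = 1 / (1 + exp(−a(θ − b)))
Exponent: 0.55 × (-2.37 − 0.65) = -1.6610
1/(1 + e^{1.6610}) = 0.1596

0.160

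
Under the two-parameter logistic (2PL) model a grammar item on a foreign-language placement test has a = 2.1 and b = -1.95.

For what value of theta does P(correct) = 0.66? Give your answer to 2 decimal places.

P(theta) = 1 / (1 + exp(−a(theta − b)))
logit = ln(0.6600/0.3400) = 0.6633
theta = b + logit/(a) = -1.95 + 0.6633/2.1000 = -1.6341

-1.63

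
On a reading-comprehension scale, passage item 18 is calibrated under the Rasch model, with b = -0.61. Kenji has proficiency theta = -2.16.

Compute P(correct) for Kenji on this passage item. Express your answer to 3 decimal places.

P(theta) = 1 / (1 + exp(−(theta − b)))
Exponent: (-2.16 − (-0.61)) = -1.5500
1/(1 + e^{1.5500}) = 0.1751
P = 0.1751

0.175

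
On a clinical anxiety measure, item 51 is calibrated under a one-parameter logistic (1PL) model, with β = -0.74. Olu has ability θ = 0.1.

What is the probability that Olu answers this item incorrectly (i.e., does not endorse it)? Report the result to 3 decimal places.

0.302

P(θ) = 1 / (1 + exp(−(θ − β)))
Exponent: (0.1 − (-0.74)) = 0.8400
1/(1 + e^{-0.8400}) = 0.6985
P = 0.6985
P(incorrect) = 1 − 0.6985 = 0.3015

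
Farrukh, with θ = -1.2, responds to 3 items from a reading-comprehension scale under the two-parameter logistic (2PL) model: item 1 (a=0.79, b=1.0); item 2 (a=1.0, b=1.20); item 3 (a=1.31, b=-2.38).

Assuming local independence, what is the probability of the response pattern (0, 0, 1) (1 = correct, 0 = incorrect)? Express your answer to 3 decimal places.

P(θ) = 1 / (1 + exp(−a(θ − b)))
P_1 = 1/(1+e^{1.7380}) = 0.1496
P_2 = 1/(1+e^{2.4000}) = 0.0832
P_3 = 1/(1+e^{-1.5458}) = 0.8243
L = (1−P_1) × (1−P_2) × P_3 = 0.8504 × 0.9168 × 0.8243 = 0.64271

0.643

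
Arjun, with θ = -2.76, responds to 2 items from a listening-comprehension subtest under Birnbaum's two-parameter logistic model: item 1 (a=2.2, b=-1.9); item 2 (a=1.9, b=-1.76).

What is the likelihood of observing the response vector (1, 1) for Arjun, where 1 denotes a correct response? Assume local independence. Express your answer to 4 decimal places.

0.0170

P(θ) = 1 / (1 + exp(−a(θ − b)))
P_1 = 1/(1+e^{1.8920}) = 0.1310
P_2 = 1/(1+e^{1.9000}) = 0.1301
L = P_1 × P_2 = 0.1310 × 0.1301 = 0.01705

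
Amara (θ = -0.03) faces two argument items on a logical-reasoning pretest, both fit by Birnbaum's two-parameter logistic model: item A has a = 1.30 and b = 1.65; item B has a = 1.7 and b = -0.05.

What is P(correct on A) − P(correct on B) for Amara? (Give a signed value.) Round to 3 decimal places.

P(θ) = 1 / (1 + exp(−a(θ − b)))
P_A = 0.1012
P_B = 0.5085
P_A − P_B = -0.4073

-0.407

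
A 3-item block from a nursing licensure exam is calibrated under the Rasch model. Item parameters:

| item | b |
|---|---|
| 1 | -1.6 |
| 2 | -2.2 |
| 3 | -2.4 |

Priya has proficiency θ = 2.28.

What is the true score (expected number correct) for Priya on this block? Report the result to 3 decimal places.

P(θ) = 1 / (1 + exp(−(θ − b)))
P_1 = 1/(1+e^{-3.8800}) = 0.9798
P_2 = 1/(1+e^{-4.4800}) = 0.9888
P_3 = 1/(1+e^{-4.6800}) = 0.9908
E[score] = 0.9798 + 0.9888 + 0.9908 = 2.9594

2.959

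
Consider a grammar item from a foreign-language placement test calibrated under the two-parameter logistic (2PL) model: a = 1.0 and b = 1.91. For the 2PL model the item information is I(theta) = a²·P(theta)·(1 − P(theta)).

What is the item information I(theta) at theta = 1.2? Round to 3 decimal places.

0.221

P = 1/(1+e^{0.7100}) = 0.3296
P(1−P) = 0.3296 × 0.6704 = 0.2210
I = a² × P(1−P) = 1.0² × 0.2210 = 0.22096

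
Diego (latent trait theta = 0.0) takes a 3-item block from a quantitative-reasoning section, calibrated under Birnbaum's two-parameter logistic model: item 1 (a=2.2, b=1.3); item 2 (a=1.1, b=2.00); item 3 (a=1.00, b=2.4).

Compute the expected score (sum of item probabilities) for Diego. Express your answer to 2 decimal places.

P(theta) = 1 / (1 + exp(−a(theta − b)))
P_1 = 1/(1+e^{2.8600}) = 0.0542
P_2 = 1/(1+e^{2.2000}) = 0.0998
P_3 = 1/(1+e^{2.4000}) = 0.0832
E[score] = 0.0542 + 0.0998 + 0.0832 = 0.2371

0.24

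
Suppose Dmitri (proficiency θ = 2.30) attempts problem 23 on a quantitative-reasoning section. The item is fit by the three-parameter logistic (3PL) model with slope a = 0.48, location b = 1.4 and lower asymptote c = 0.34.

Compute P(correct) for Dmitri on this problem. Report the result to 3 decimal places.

P(θ) = c + (1 − c) · 1 / (1 + exp(−a(θ − b)))
Exponent: 0.48 × (2.30 − 1.4) = 0.4320
1/(1 + e^{-0.4320}) = 0.6064
P = 0.34 + 0.66 × 0.6064 = 0.7402

0.740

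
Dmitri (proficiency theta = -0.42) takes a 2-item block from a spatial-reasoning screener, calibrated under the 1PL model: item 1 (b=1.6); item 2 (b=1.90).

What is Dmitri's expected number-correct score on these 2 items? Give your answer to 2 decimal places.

0.21

P(theta) = 1 / (1 + exp(−(theta − b)))
P_1 = 1/(1+e^{2.0200}) = 0.1171
P_2 = 1/(1+e^{2.3200}) = 0.0895
E[score] = 0.1171 + 0.0895 = 0.2066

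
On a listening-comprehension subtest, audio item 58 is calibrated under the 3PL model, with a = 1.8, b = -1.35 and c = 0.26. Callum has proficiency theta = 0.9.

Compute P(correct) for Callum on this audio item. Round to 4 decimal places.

P(theta) = c + (1 − c) · 1 / (1 + exp(−a(theta − b)))
Exponent: 1.8 × (0.9 − (-1.35)) = 4.0500
1/(1 + e^{-4.0500}) = 0.9829
P = 0.26 + 0.74 × 0.9829 = 0.9873

0.9873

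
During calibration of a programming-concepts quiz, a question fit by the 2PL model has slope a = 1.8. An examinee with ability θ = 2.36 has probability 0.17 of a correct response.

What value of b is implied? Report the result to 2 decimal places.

P(θ) = 1 / (1 + exp(−a(θ − b)))
logit(0.17) = ln(0.17/0.83) = -1.5856
b = θ − logit/(a) = 2.36 − (-1.5856)/1.8000 = 3.2409

3.24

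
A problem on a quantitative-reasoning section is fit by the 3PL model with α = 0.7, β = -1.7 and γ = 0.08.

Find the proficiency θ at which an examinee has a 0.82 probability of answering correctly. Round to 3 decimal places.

P(θ) = γ + (1 − γ) · 1 / (1 + exp(−α(θ − β)))
Remove guessing floor: (0.82 − 0.08)/(1 − 0.08) = 0.8043
logit = ln(0.8043/0.1957) = 1.4137
θ = β + logit/(α) = -1.7 + 1.4137/0.7000 = 0.3196

0.320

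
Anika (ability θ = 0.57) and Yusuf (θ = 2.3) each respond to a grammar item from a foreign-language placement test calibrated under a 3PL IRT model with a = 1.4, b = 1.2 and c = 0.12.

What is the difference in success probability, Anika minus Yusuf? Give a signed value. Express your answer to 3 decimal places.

-0.467

P(θ) = c + (1 − c) · 1 / (1 + exp(−a(θ − b)))
P(Anika) = 0.3776  [exponent -0.8820]
P(Yusuf) = 0.8446  [exponent 1.5400]
Difference = 0.3776 − 0.8446 = -0.4670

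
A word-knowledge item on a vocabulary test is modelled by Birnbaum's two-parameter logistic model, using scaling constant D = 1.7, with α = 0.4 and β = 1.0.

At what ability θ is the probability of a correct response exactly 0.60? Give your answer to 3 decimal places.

P(θ) = 1 / (1 + exp(−D·α(θ − β)))
logit = ln(0.6000/0.4000) = 0.4055
θ = β + logit/(1.7·α) = 1.0 + 0.4055/0.6800 = 1.5963

1.596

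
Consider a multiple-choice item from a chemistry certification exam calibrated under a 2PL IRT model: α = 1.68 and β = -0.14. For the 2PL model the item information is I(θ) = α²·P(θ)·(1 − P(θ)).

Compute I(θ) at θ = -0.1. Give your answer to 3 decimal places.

P = 1/(1+e^{-0.0672}) = 0.5168
P(1−P) = 0.5168 × 0.4832 = 0.2497
I = α² × P(1−P) = 1.68² × 0.2497 = 0.70480

0.705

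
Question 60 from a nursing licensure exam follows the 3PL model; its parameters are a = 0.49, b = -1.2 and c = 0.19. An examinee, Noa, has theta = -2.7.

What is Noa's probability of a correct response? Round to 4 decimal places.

0.4525

P(theta) = c + (1 − c) · 1 / (1 + exp(−a(theta − b)))
Exponent: 0.49 × (-2.7 − (-1.2)) = -0.7350
1/(1 + e^{0.7350}) = 0.3241
P = 0.19 + 0.81 × 0.3241 = 0.4525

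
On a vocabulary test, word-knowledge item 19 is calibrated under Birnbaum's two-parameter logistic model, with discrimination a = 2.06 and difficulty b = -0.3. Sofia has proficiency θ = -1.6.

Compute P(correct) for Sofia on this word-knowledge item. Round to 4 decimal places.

0.0643

P(θ) = 1 / (1 + exp(−a(θ − b)))
Exponent: 2.06 × (-1.6 − (-0.3)) = -2.6780
1/(1 + e^{2.6780}) = 0.0643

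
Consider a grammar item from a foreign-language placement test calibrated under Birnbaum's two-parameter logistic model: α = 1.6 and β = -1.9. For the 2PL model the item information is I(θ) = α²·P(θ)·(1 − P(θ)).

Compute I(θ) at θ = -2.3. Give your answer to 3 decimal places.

P = 1/(1+e^{0.6400}) = 0.3452
P(1−P) = 0.3452 × 0.6548 = 0.2261
I = α² × P(1−P) = 1.6² × 0.2261 = 0.57869

0.579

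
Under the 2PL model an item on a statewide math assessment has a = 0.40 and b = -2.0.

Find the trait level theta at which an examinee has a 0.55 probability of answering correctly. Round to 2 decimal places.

P(theta) = 1 / (1 + exp(−a(theta − b)))
logit = ln(0.5500/0.4500) = 0.2007
theta = b + logit/(a) = -2.0 + 0.2007/0.4000 = -1.4983

-1.50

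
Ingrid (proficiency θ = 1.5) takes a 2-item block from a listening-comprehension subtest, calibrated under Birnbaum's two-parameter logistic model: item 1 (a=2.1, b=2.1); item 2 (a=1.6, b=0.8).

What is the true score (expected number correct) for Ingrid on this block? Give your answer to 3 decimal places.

P(θ) = 1 / (1 + exp(−a(θ − b)))
P_1 = 1/(1+e^{1.2600}) = 0.2210
P_2 = 1/(1+e^{-1.1200}) = 0.7540
E[score] = 0.2210 + 0.7540 = 0.9750

0.975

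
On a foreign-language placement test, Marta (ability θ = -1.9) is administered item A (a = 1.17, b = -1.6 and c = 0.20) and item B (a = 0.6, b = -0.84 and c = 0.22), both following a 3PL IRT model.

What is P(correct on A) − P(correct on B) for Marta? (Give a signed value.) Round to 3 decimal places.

P(θ) = c + (1 − c) · 1 / (1 + exp(−a(θ − b)))
P_A = 0.5305
P_B = 0.4900
P_A − P_B = 0.0405

0.041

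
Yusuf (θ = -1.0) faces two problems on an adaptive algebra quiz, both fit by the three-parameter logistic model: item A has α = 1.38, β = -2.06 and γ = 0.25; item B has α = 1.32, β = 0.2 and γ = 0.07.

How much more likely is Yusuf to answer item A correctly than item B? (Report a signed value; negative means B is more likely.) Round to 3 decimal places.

P(θ) = γ + (1 − γ) · 1 / (1 + exp(−α(θ − β)))
P_A = 0.8590
P_B = 0.2283
P_A − P_B = 0.6307

0.631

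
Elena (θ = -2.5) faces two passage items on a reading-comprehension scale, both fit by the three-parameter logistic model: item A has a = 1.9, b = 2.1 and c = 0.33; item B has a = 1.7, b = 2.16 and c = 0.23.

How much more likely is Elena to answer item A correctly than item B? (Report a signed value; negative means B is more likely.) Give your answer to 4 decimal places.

0.0998

P(θ) = c + (1 − c) · 1 / (1 + exp(−a(θ − b)))
P_A = 0.3301
P_B = 0.2303
P_A − P_B = 0.0998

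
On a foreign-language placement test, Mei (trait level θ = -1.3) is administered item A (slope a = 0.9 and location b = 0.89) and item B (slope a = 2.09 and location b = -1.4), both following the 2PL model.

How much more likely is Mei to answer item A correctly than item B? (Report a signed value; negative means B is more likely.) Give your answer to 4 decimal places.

P(θ) = 1 / (1 + exp(−a(θ − b)))
P_A = 0.1223
P_B = 0.5521
P_A − P_B = -0.4298

-0.4298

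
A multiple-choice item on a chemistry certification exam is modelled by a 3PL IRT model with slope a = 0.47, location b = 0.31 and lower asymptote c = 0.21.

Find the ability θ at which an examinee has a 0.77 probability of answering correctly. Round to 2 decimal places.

P(θ) = c + (1 − c) · 1 / (1 + exp(−a(θ − b)))
Remove guessing floor: (0.77 − 0.21)/(1 − 0.21) = 0.7089
logit = ln(0.7089/0.2911) = 0.8899
θ = b + logit/(a) = 0.31 + 0.8899/0.4700 = 2.2033

2.20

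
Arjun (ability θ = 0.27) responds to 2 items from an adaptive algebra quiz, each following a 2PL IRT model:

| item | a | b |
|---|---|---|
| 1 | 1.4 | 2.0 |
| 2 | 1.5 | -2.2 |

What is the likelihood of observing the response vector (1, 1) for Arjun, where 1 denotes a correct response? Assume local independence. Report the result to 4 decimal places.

0.0796

P(θ) = 1 / (1 + exp(−a(θ − b)))
P_1 = 1/(1+e^{2.4220}) = 0.0815
P_2 = 1/(1+e^{-3.7050}) = 0.9760
L = P_1 × P_2 = 0.0815 × 0.9760 = 0.07955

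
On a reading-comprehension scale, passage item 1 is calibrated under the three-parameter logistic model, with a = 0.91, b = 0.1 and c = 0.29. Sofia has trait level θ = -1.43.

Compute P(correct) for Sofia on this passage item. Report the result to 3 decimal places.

0.431

P(θ) = c + (1 − c) · 1 / (1 + exp(−a(θ − b)))
Exponent: 0.91 × (-1.43 − 0.1) = -1.3923
1/(1 + e^{1.3923}) = 0.1990
P = 0.29 + 0.71 × 0.1990 = 0.4313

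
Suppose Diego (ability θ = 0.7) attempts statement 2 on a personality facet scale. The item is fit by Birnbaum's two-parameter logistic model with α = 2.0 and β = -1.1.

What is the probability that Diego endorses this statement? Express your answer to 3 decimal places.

0.973

P(θ) = 1 / (1 + exp(−α(θ − β)))
Exponent: 2.0 × (0.7 − (-1.1)) = 3.6000
1/(1 + e^{-3.6000}) = 0.9734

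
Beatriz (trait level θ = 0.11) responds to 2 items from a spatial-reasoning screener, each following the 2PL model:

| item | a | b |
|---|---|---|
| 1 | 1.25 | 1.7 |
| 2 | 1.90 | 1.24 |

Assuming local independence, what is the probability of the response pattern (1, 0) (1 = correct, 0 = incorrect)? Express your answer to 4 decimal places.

0.1079

P(θ) = 1 / (1 + exp(−a(θ − b)))
P_1 = 1/(1+e^{1.9875}) = 0.1205
P_2 = 1/(1+e^{2.1470}) = 0.1046
L = P_1 × (1−P_2) = 0.1205 × 0.8954 = 0.10791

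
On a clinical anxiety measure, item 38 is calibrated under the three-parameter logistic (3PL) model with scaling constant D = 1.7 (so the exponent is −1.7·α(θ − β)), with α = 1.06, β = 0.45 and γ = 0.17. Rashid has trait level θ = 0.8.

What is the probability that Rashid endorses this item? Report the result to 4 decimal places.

0.7117

P(θ) = γ + (1 − γ) · 1 / (1 + exp(−D·α(θ − β)))
Exponent: 1.7 × 1.06 × (0.8 − 0.45) = 0.6307
1/(1 + e^{-0.6307}) = 0.6526
P = 0.17 + 0.83 × 0.6526 = 0.7117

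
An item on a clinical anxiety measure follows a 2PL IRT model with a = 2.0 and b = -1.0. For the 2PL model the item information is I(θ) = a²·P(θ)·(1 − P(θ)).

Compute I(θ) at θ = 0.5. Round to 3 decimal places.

P = 1/(1+e^{-3.0000}) = 0.9526
P(1−P) = 0.9526 × 0.0474 = 0.0452
I = a² × P(1−P) = 2.0² × 0.0452 = 0.18071

0.181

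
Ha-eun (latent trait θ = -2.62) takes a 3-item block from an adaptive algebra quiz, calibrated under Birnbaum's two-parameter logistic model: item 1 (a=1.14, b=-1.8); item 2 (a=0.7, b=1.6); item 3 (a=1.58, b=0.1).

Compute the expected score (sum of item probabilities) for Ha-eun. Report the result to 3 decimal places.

0.345

P(θ) = 1 / (1 + exp(−a(θ − b)))
P_1 = 1/(1+e^{0.9348}) = 0.2820
P_2 = 1/(1+e^{2.9540}) = 0.0495
P_3 = 1/(1+e^{4.2976}) = 0.0134
E[score] = 0.2820 + 0.0495 + 0.0134 = 0.3449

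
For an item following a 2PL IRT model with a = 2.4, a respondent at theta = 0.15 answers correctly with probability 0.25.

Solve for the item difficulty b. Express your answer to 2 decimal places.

P(theta) = 1 / (1 + exp(−a(theta − b)))
logit(0.25) = ln(0.25/0.75) = -1.0986
b = theta − logit/(a) = 0.15 − (-1.0986)/2.4000 = 0.6078

0.61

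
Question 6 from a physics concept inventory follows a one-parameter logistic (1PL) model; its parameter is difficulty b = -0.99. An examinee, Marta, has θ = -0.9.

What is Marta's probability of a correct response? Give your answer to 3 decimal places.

P(θ) = 1 / (1 + exp(−(θ − b)))
Exponent: (-0.9 − (-0.99)) = 0.0900
1/(1 + e^{-0.0900}) = 0.5225
P = 0.5225

0.522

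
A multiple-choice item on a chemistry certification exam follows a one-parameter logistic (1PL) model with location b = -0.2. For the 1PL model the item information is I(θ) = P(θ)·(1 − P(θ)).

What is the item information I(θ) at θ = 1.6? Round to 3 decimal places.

P = 1/(1+e^{-1.8000}) = 0.8581
P(1−P) = 0.8581 × 0.1419 = 0.1217
I = P(1−P) = 0.12173

0.122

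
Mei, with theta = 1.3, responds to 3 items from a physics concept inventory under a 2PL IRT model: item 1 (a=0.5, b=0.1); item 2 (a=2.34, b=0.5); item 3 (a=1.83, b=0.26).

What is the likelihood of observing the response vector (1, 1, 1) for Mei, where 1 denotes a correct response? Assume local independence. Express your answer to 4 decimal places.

P(theta) = 1 / (1 + exp(−a(theta − b)))
P_1 = 1/(1+e^{-0.6000}) = 0.6457
P_2 = 1/(1+e^{-1.8720}) = 0.8667
P_3 = 1/(1+e^{-1.9032}) = 0.8703
L = P_1 × P_2 × P_3 = 0.6457 × 0.8667 × 0.8703 = 0.48698

0.4870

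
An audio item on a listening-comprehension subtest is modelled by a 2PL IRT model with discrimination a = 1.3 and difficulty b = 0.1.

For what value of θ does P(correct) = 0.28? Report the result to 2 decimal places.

P(θ) = 1 / (1 + exp(−a(θ − b)))
logit = ln(0.2800/0.7200) = -0.9445
θ = b + logit/(a) = 0.1 + (-0.9445)/1.3000 = -0.6265

-0.63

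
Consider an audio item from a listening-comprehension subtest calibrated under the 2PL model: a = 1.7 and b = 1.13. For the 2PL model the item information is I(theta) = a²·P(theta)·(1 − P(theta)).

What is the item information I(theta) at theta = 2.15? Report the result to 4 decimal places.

0.3686

P = 1/(1+e^{-1.7340}) = 0.8499
P(1−P) = 0.8499 × 0.1501 = 0.1276
I = a² × P(1−P) = 1.7² × 0.1276 = 0.36863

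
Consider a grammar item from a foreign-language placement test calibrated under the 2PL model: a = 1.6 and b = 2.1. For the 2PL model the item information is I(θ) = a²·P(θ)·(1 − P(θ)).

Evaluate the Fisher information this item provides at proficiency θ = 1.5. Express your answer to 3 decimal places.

P = 1/(1+e^{0.9600}) = 0.2769
P(1−P) = 0.2769 × 0.7231 = 0.2002
I = a² × P(1−P) = 1.6² × 0.2002 = 0.51255

0.513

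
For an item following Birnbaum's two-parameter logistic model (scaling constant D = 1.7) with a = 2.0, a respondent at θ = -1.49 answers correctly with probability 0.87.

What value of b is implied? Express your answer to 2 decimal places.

-2.05

P(θ) = 1 / (1 + exp(−D·a(θ − b)))
logit(0.87) = ln(0.87/0.13) = 1.9010
b = θ − logit/(1.7·a) = -1.49 − 1.9010/3.4000 = -2.0491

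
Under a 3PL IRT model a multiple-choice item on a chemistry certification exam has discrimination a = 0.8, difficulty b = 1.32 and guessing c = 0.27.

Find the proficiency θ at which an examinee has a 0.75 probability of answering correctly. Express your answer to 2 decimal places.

2.14

P(θ) = c + (1 − c) · 1 / (1 + exp(−a(θ − b)))
Remove guessing floor: (0.75 − 0.27)/(1 − 0.27) = 0.6575
logit = ln(0.6575/0.3425) = 0.6523
θ = b + logit/(a) = 1.32 + 0.6523/0.8000 = 2.1354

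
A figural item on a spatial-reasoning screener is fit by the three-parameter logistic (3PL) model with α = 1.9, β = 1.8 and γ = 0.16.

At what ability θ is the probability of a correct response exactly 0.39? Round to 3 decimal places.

P(θ) = γ + (1 − γ) · 1 / (1 + exp(−α(θ − β)))
Remove guessing floor: (0.39 − 0.16)/(1 − 0.16) = 0.2738
logit = ln(0.2738/0.7262) = -0.9754
θ = β + logit/(α) = 1.8 + (-0.9754)/1.9000 = 1.2866

1.287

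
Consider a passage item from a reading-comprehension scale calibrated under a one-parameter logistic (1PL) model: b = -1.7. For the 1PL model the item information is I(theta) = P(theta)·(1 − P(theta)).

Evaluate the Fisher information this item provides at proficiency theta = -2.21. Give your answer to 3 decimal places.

P = 1/(1+e^{0.5100}) = 0.3752
P(1−P) = 0.3752 × 0.6248 = 0.2344
I = P(1−P) = 0.23442

0.234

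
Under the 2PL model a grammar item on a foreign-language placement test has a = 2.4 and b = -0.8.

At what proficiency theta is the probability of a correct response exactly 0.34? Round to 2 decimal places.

P(theta) = 1 / (1 + exp(−a(theta − b)))
logit = ln(0.3400/0.6600) = -0.6633
theta = b + logit/(a) = -0.8 + (-0.6633)/2.4000 = -1.0764

-1.08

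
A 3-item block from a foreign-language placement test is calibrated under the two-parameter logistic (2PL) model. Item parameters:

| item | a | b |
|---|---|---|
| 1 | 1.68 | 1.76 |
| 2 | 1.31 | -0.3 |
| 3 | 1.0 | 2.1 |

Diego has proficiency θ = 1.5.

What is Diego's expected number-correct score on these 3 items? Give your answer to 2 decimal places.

1.66

P(θ) = 1 / (1 + exp(−a(θ − b)))
P_1 = 1/(1+e^{0.4368}) = 0.3925
P_2 = 1/(1+e^{-2.3580}) = 0.9136
P_3 = 1/(1+e^{0.6000}) = 0.3543
E[score] = 0.3925 + 0.9136 + 0.3543 = 1.6604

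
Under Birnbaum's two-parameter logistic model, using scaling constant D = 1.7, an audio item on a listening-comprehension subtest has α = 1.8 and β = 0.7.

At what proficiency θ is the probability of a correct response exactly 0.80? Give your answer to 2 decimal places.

1.15

P(θ) = 1 / (1 + exp(−D·α(θ − β)))
logit = ln(0.8000/0.2000) = 1.3863
θ = β + logit/(1.7·α) = 0.7 + 1.3863/3.0600 = 1.1530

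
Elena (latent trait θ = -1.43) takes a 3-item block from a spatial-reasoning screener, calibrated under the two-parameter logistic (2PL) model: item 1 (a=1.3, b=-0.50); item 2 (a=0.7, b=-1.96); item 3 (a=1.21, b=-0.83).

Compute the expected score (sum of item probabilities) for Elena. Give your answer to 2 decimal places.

1.15

P(θ) = 1 / (1 + exp(−a(θ − b)))
P_1 = 1/(1+e^{1.2090}) = 0.2299
P_2 = 1/(1+e^{-0.3710}) = 0.5917
P_3 = 1/(1+e^{0.7260}) = 0.3261
E[score] = 0.2299 + 0.5917 + 0.3261 = 1.1477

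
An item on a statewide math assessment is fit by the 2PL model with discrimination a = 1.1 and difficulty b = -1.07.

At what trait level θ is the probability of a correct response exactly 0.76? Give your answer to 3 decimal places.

P(θ) = 1 / (1 + exp(−a(θ − b)))
logit = ln(0.7600/0.2400) = 1.1527
θ = b + logit/(a) = -1.07 + 1.1527/1.1000 = -0.0221

-0.022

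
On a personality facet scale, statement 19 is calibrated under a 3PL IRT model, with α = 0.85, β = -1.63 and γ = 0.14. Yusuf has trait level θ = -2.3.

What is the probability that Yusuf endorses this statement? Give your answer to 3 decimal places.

P(θ) = γ + (1 − γ) · 1 / (1 + exp(−α(θ − β)))
Exponent: 0.85 × (-2.3 − (-1.63)) = -0.5695
1/(1 + e^{0.5695}) = 0.3614
P = 0.14 + 0.86 × 0.3614 = 0.4508

0.451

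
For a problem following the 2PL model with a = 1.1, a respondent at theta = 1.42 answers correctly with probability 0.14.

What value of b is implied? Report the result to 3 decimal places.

P(theta) = 1 / (1 + exp(−a(theta − b)))
logit(0.14) = ln(0.14/0.86) = -1.8153
b = theta − logit/(a) = 1.42 − (-1.8153)/1.1000 = 3.0703

3.070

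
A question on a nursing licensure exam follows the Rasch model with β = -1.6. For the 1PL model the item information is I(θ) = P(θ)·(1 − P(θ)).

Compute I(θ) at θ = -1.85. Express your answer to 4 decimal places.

0.2461

P = 1/(1+e^{0.2500}) = 0.4378
P(1−P) = 0.4378 × 0.5622 = 0.2461
I = P(1−P) = 0.24613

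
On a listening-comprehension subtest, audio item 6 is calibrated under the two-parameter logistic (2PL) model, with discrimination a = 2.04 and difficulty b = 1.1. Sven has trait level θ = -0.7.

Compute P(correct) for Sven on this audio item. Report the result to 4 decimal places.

0.0248

P(θ) = 1 / (1 + exp(−a(θ − b)))
Exponent: 2.04 × (-0.7 − 1.1) = -3.6720
1/(1 + e^{3.6720}) = 0.0248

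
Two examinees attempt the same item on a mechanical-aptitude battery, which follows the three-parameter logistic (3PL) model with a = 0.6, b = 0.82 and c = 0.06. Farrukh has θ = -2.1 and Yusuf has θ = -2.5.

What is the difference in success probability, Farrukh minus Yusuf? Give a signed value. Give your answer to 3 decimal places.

P(θ) = c + (1 − c) · 1 / (1 + exp(−a(θ − b)))
P(Farrukh) = 0.1989  [exponent -1.7520]
P(Yusuf) = 0.1728  [exponent -1.9920]
Difference = 0.1989 − 0.1728 = 0.0261

0.026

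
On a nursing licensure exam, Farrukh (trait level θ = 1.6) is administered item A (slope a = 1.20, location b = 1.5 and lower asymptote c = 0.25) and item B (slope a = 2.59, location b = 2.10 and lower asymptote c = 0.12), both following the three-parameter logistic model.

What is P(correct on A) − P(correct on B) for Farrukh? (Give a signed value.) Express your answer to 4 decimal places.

P(θ) = c + (1 − c) · 1 / (1 + exp(−a(θ − b)))
P_A = 0.6475
P_B = 0.3092
P_A − P_B = 0.3383

0.3383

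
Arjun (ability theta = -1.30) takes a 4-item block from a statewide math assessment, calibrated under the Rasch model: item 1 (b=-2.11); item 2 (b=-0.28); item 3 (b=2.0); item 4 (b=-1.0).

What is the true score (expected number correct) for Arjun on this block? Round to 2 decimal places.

P(theta) = 1 / (1 + exp(−(theta − b)))
P_1 = 1/(1+e^{-0.8100}) = 0.6921
P_2 = 1/(1+e^{1.0200}) = 0.2650
P_3 = 1/(1+e^{3.3000}) = 0.0356
P_4 = 1/(1+e^{0.3000}) = 0.4256
E[score] = 0.6921 + 0.2650 + 0.0356 + 0.4256 = 1.4183

1.42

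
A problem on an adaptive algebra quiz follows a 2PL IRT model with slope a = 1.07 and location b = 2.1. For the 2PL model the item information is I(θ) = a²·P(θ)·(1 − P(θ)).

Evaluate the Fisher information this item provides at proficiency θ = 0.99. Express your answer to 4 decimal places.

P = 1/(1+e^{1.1877}) = 0.2337
P(1−P) = 0.2337 × 0.7663 = 0.1791
I = a² × P(1−P) = 1.07² × 0.1791 = 0.20502

0.2050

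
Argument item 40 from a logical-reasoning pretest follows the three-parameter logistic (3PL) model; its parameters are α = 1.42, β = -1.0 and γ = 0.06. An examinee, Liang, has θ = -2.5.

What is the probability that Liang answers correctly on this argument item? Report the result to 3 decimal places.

0.160

P(θ) = γ + (1 − γ) · 1 / (1 + exp(−α(θ − β)))
Exponent: 1.42 × (-2.5 − (-1.0)) = -2.1300
1/(1 + e^{2.1300}) = 0.1062
P = 0.06 + 0.94 × 0.1062 = 0.1598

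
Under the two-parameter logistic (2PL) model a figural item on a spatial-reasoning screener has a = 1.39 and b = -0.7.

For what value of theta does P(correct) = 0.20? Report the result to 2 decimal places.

P(theta) = 1 / (1 + exp(−a(theta − b)))
logit = ln(0.2000/0.8000) = -1.3863
theta = b + logit/(a) = -0.7 + (-1.3863)/1.3900 = -1.6973

-1.70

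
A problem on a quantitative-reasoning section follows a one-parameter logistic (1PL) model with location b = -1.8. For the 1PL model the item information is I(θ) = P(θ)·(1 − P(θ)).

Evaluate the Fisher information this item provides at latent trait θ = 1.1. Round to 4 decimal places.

P = 1/(1+e^{-2.9000}) = 0.9478
P(1−P) = 0.9478 × 0.0522 = 0.0494
I = P(1−P) = 0.04943

0.0494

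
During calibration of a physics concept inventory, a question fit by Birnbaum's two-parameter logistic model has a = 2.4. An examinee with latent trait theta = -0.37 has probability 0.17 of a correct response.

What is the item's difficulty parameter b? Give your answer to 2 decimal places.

P(theta) = 1 / (1 + exp(−a(theta − b)))
logit(0.17) = ln(0.17/0.83) = -1.5856
b = theta − logit/(a) = -0.37 − (-1.5856)/2.4000 = 0.2907

0.29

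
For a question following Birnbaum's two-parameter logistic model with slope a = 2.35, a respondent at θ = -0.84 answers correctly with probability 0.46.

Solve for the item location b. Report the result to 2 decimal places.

P(θ) = 1 / (1 + exp(−a(θ − b)))
logit(0.46) = ln(0.46/0.54) = -0.1603
b = θ − logit/(a) = -0.84 − (-0.1603)/2.3500 = -0.7718

-0.77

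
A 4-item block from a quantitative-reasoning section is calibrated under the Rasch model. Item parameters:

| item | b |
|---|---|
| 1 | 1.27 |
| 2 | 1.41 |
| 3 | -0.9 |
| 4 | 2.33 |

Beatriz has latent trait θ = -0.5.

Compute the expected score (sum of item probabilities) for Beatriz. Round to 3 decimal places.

P(θ) = 1 / (1 + exp(−(θ − b)))
P_1 = 1/(1+e^{1.7700}) = 0.1455
P_2 = 1/(1+e^{1.9100}) = 0.1290
P_3 = 1/(1+e^{-0.4000}) = 0.5987
P_4 = 1/(1+e^{2.8300}) = 0.0557
E[score] = 0.1455 + 0.1290 + 0.5987 + 0.0557 = 0.9289

0.929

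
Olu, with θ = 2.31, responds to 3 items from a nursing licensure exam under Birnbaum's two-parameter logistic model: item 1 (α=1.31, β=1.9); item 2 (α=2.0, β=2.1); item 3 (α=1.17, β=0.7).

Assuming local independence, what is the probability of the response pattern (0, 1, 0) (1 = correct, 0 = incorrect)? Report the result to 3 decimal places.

0.029

P(θ) = 1 / (1 + exp(−α(θ − β)))
P_1 = 1/(1+e^{-0.5371}) = 0.6311
P_2 = 1/(1+e^{-0.4200}) = 0.6035
P_3 = 1/(1+e^{-1.8837}) = 0.8680
L = (1−P_1) × P_2 × (1−P_3) = 0.3689 × 0.6035 × 0.1320 = 0.02938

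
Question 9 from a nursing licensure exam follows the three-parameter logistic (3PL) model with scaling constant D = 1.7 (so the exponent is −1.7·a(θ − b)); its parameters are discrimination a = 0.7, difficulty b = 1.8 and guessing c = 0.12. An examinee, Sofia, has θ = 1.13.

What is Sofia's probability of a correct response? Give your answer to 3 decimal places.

0.393

P(θ) = c + (1 − c) · 1 / (1 + exp(−D·a(θ − b)))
Exponent: 1.7 × 0.7 × (1.13 − 1.8) = -0.7973
1/(1 + e^{0.7973}) = 0.3106
P = 0.12 + 0.88 × 0.3106 = 0.3933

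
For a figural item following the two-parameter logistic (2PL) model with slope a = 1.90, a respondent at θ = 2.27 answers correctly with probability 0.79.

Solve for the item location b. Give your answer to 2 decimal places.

P(θ) = 1 / (1 + exp(−a(θ − b)))
logit(0.79) = ln(0.79/0.21) = 1.3249
b = θ − logit/(a) = 2.27 − 1.3249/1.9000 = 1.5727

1.57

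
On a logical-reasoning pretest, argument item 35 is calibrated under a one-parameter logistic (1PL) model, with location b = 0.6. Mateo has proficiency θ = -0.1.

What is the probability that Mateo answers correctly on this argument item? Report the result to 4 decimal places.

P(θ) = 1 / (1 + exp(−(θ − b)))
Exponent: (-0.1 − 0.6) = -0.7000
1/(1 + e^{0.7000}) = 0.3318
P = 0.3318

0.3318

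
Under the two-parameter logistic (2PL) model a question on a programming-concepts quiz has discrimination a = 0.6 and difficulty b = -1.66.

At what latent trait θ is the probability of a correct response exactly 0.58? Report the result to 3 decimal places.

-1.122

P(θ) = 1 / (1 + exp(−a(θ − b)))
logit = ln(0.5800/0.4200) = 0.3228
θ = b + logit/(a) = -1.66 + 0.3228/0.6000 = -1.1220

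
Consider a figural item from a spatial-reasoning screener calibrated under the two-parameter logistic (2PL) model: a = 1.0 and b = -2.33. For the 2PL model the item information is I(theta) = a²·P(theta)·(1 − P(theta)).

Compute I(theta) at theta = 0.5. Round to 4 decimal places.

P = 1/(1+e^{-2.8300}) = 0.9443
P(1−P) = 0.9443 × 0.0557 = 0.0526
I = a² × P(1−P) = 1.0² × 0.0526 = 0.05262

0.0526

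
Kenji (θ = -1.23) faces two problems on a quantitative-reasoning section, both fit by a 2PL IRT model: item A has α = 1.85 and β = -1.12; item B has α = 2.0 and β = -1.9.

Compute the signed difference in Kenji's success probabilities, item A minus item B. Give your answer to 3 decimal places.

P(θ) = 1 / (1 + exp(−α(θ − β)))
P_A = 0.4493
P_B = 0.7925
P_A − P_B = -0.3432

-0.343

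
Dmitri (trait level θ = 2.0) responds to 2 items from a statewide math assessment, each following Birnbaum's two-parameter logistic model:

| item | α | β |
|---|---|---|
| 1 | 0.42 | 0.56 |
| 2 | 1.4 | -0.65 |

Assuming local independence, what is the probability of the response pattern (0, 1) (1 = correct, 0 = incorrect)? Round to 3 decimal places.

0.345

P(θ) = 1 / (1 + exp(−α(θ − β)))
P_1 = 1/(1+e^{-0.6048}) = 0.6468
P_2 = 1/(1+e^{-3.7100}) = 0.9761
L = (1−P_1) × P_2 = 0.3532 × 0.9761 = 0.34481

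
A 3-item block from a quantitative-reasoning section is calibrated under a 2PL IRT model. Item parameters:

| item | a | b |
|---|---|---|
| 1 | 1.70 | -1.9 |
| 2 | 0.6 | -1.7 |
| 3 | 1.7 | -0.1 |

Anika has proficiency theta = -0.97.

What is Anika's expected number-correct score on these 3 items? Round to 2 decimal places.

1.62

P(theta) = 1 / (1 + exp(−a(theta − b)))
P_1 = 1/(1+e^{-1.5810}) = 0.8293
P_2 = 1/(1+e^{-0.4380}) = 0.6078
P_3 = 1/(1+e^{1.4790}) = 0.1856
E[score] = 0.8293 + 0.6078 + 0.1856 = 1.6227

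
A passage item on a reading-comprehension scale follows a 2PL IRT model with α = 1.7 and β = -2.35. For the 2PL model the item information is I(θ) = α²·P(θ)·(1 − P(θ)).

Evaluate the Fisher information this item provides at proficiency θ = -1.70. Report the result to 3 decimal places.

P = 1/(1+e^{-1.1050}) = 0.7512
P(1−P) = 0.7512 × 0.2488 = 0.1869
I = α² × P(1−P) = 1.7² × 0.1869 = 0.54014

0.540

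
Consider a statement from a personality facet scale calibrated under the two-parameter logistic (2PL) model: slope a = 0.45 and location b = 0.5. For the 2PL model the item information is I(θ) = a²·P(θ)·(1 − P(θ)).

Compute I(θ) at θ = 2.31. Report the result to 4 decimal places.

0.0431

P = 1/(1+e^{-0.8145}) = 0.6931
P(1−P) = 0.6931 × 0.3069 = 0.2127
I = a² × P(1−P) = 0.45² × 0.2127 = 0.04308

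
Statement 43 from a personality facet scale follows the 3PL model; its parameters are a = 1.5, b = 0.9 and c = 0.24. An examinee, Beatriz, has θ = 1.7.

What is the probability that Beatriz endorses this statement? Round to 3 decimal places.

P(θ) = c + (1 − c) · 1 / (1 + exp(−a(θ − b)))
Exponent: 1.5 × (1.7 − 0.9) = 1.2000
1/(1 + e^{-1.2000}) = 0.7685
P = 0.24 + 0.76 × 0.7685 = 0.8241

0.824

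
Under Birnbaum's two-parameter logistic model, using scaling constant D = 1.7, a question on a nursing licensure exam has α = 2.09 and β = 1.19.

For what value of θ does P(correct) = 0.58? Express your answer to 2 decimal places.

1.28

P(θ) = 1 / (1 + exp(−D·α(θ − β)))
logit = ln(0.5800/0.4200) = 0.3228
θ = β + logit/(1.7·α) = 1.19 + 0.3228/3.5530 = 1.2808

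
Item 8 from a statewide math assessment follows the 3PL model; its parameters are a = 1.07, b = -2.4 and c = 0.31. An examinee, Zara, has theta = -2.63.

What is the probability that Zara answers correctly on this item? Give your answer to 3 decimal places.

P(theta) = c + (1 − c) · 1 / (1 + exp(−a(theta − b)))
Exponent: 1.07 × (-2.63 − (-2.4)) = -0.2461
1/(1 + e^{0.2461}) = 0.4388
P = 0.31 + 0.69 × 0.4388 = 0.6128

0.613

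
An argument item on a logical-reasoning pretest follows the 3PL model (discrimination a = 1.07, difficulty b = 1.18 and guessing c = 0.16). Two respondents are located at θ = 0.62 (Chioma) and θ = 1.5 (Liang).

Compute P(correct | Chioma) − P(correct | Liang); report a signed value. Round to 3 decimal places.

-0.193

P(θ) = c + (1 − c) · 1 / (1 + exp(−a(θ − b)))
P(Chioma) = 0.4578  [exponent -0.5992]
P(Liang) = 0.6512  [exponent 0.3424]
Difference = 0.4578 − 0.6512 = -0.1934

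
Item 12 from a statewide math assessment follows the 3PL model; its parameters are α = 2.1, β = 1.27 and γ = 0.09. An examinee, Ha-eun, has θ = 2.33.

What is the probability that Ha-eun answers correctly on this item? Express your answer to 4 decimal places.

0.9113

P(θ) = γ + (1 − γ) · 1 / (1 + exp(−α(θ − β)))
Exponent: 2.1 × (2.33 − 1.27) = 2.2260
1/(1 + e^{-2.2260}) = 0.9026
P = 0.09 + 0.91 × 0.9026 = 0.9113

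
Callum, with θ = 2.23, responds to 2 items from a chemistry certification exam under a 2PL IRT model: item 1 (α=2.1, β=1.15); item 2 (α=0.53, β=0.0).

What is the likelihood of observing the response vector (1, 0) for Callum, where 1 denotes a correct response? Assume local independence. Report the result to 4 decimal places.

0.2127

P(θ) = 1 / (1 + exp(−α(θ − β)))
P_1 = 1/(1+e^{-2.2680}) = 0.9062
P_2 = 1/(1+e^{-1.1819}) = 0.7653
L = P_1 × (1−P_2) = 0.9062 × 0.2347 = 0.21269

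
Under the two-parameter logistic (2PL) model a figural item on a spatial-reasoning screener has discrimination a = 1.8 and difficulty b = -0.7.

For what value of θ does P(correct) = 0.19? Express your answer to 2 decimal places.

-1.51

P(θ) = 1 / (1 + exp(−a(θ − b)))
logit = ln(0.1900/0.8100) = -1.4500
θ = b + logit/(a) = -0.7 + (-1.4500)/1.8000 = -1.5056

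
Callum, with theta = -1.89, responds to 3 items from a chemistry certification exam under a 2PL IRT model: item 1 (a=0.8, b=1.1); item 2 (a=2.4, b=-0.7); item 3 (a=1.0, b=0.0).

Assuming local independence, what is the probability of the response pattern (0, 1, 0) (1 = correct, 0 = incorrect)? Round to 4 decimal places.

0.0433

P(theta) = 1 / (1 + exp(−a(theta − b)))
P_1 = 1/(1+e^{2.3920}) = 0.0838
P_2 = 1/(1+e^{2.8560}) = 0.0544
P_3 = 1/(1+e^{1.8900}) = 0.1312
L = (1−P_1) × P_2 × (1−P_3) = 0.9162 × 0.0544 × 0.8688 = 0.04328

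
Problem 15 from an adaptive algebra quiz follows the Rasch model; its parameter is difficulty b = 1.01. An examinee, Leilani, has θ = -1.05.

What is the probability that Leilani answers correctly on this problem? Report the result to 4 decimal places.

0.1130

P(θ) = 1 / (1 + exp(−(θ − b)))
Exponent: (-1.05 − 1.01) = -2.0600
1/(1 + e^{2.0600}) = 0.1130
P = 0.1130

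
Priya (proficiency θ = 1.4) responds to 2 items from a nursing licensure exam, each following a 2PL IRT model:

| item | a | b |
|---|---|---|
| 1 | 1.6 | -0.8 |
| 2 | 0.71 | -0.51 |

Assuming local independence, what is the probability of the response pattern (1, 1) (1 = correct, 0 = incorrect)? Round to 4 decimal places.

P(θ) = 1 / (1 + exp(−a(θ − b)))
P_1 = 1/(1+e^{-3.5200}) = 0.9713
P_2 = 1/(1+e^{-1.3561}) = 0.7951
L = P_1 × P_2 = 0.9713 × 0.7951 = 0.77227

0.7723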